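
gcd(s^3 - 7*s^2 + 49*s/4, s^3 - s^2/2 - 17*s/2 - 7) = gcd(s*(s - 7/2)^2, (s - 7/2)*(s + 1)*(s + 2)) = s - 7/2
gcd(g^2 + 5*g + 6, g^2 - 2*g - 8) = g + 2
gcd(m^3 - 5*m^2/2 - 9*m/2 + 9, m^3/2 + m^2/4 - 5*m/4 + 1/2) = m + 2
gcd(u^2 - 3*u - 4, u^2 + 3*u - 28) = u - 4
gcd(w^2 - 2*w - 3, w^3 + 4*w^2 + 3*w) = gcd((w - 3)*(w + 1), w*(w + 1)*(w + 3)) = w + 1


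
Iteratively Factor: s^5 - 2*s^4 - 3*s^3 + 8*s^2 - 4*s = (s)*(s^4 - 2*s^3 - 3*s^2 + 8*s - 4) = s*(s + 2)*(s^3 - 4*s^2 + 5*s - 2) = s*(s - 2)*(s + 2)*(s^2 - 2*s + 1) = s*(s - 2)*(s - 1)*(s + 2)*(s - 1)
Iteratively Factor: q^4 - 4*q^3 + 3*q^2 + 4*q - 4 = (q - 2)*(q^3 - 2*q^2 - q + 2) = (q - 2)*(q - 1)*(q^2 - q - 2) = (q - 2)*(q - 1)*(q + 1)*(q - 2)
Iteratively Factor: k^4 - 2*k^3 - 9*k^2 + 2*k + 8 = (k + 2)*(k^3 - 4*k^2 - k + 4) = (k + 1)*(k + 2)*(k^2 - 5*k + 4) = (k - 4)*(k + 1)*(k + 2)*(k - 1)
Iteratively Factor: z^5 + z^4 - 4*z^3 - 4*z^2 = (z + 1)*(z^4 - 4*z^2) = (z - 2)*(z + 1)*(z^3 + 2*z^2) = z*(z - 2)*(z + 1)*(z^2 + 2*z) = z^2*(z - 2)*(z + 1)*(z + 2)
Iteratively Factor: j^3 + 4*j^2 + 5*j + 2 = (j + 1)*(j^2 + 3*j + 2) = (j + 1)^2*(j + 2)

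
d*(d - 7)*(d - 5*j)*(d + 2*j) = d^4 - 3*d^3*j - 7*d^3 - 10*d^2*j^2 + 21*d^2*j + 70*d*j^2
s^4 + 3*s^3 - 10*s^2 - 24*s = s*(s - 3)*(s + 2)*(s + 4)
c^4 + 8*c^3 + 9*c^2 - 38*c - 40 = (c - 2)*(c + 1)*(c + 4)*(c + 5)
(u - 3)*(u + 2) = u^2 - u - 6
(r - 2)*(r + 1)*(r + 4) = r^3 + 3*r^2 - 6*r - 8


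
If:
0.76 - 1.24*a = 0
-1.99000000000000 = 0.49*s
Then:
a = 0.61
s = -4.06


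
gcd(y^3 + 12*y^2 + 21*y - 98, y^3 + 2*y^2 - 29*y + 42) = y^2 + 5*y - 14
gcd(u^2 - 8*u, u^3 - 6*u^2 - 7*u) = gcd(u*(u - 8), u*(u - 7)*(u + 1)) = u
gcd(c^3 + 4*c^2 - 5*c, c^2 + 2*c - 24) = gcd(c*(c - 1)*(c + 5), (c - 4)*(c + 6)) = 1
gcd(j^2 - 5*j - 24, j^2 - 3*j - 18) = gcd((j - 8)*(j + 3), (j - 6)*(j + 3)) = j + 3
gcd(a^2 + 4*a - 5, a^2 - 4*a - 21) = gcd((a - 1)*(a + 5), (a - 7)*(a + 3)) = 1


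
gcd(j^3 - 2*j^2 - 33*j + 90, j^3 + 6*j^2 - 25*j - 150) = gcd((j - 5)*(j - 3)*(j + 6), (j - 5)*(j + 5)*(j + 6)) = j^2 + j - 30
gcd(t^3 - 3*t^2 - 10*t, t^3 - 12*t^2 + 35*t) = t^2 - 5*t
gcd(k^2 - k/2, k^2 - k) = k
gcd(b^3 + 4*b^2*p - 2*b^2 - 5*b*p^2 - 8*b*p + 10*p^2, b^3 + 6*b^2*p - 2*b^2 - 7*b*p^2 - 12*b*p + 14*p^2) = -b^2 + b*p + 2*b - 2*p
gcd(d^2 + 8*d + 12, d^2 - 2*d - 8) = d + 2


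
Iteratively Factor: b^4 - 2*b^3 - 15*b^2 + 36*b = (b)*(b^3 - 2*b^2 - 15*b + 36) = b*(b - 3)*(b^2 + b - 12) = b*(b - 3)*(b + 4)*(b - 3)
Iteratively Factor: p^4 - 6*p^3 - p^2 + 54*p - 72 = (p - 2)*(p^3 - 4*p^2 - 9*p + 36) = (p - 2)*(p + 3)*(p^2 - 7*p + 12) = (p - 3)*(p - 2)*(p + 3)*(p - 4)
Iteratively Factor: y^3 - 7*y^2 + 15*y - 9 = (y - 3)*(y^2 - 4*y + 3) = (y - 3)^2*(y - 1)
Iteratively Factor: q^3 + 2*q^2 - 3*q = (q - 1)*(q^2 + 3*q) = q*(q - 1)*(q + 3)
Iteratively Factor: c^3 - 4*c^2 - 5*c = (c + 1)*(c^2 - 5*c) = c*(c + 1)*(c - 5)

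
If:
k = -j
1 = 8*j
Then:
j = 1/8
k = -1/8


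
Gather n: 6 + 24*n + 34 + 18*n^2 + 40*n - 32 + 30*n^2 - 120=48*n^2 + 64*n - 112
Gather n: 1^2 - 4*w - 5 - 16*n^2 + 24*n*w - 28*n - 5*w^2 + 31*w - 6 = -16*n^2 + n*(24*w - 28) - 5*w^2 + 27*w - 10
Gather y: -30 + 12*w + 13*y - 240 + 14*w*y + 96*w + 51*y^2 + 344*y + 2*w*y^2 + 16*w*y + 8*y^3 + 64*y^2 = 108*w + 8*y^3 + y^2*(2*w + 115) + y*(30*w + 357) - 270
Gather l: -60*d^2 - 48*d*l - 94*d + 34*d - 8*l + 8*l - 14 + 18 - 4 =-60*d^2 - 48*d*l - 60*d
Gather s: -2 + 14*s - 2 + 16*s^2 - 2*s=16*s^2 + 12*s - 4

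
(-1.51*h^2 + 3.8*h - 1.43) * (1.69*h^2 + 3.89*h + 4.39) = -2.5519*h^4 + 0.5481*h^3 + 5.7364*h^2 + 11.1193*h - 6.2777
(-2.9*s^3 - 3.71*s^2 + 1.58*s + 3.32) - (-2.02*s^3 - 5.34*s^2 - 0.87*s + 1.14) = -0.88*s^3 + 1.63*s^2 + 2.45*s + 2.18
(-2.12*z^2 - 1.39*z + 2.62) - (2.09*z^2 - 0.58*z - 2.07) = -4.21*z^2 - 0.81*z + 4.69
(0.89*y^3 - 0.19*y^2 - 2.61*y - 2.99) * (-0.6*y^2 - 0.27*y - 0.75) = -0.534*y^5 - 0.1263*y^4 + 0.9498*y^3 + 2.6412*y^2 + 2.7648*y + 2.2425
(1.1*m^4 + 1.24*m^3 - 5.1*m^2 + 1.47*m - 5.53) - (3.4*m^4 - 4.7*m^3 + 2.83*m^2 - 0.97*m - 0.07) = -2.3*m^4 + 5.94*m^3 - 7.93*m^2 + 2.44*m - 5.46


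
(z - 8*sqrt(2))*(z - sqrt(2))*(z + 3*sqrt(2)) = z^3 - 6*sqrt(2)*z^2 - 38*z + 48*sqrt(2)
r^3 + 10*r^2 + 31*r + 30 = (r + 2)*(r + 3)*(r + 5)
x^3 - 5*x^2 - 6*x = x*(x - 6)*(x + 1)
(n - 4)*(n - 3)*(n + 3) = n^3 - 4*n^2 - 9*n + 36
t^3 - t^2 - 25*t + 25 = (t - 5)*(t - 1)*(t + 5)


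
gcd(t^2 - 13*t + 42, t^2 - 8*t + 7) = t - 7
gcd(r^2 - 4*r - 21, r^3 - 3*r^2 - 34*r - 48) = r + 3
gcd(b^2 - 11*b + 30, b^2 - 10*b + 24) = b - 6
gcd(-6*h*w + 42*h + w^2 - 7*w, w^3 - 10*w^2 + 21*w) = w - 7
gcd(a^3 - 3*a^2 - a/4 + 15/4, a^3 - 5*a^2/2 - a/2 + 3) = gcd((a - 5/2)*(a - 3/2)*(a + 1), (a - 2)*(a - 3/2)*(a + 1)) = a^2 - a/2 - 3/2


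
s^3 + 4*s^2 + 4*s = s*(s + 2)^2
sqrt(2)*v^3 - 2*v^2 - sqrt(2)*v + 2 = (v - 1)*(v - sqrt(2))*(sqrt(2)*v + sqrt(2))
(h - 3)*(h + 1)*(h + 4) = h^3 + 2*h^2 - 11*h - 12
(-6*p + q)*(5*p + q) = -30*p^2 - p*q + q^2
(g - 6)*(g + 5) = g^2 - g - 30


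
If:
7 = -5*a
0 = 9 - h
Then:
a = -7/5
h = 9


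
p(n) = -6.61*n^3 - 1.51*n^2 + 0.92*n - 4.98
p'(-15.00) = -4415.53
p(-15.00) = 21950.22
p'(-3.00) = -168.49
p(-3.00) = 157.14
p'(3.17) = -207.92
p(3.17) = -227.80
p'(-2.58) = -123.28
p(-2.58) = 96.11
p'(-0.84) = -10.54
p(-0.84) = -2.90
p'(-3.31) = -206.34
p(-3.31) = 215.14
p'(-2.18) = -86.74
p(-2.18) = 54.32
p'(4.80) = -470.46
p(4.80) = -766.37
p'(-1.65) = -48.08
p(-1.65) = 19.08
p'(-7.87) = -1203.52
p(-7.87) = 3116.26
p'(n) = -19.83*n^2 - 3.02*n + 0.92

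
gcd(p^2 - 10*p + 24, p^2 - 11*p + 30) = p - 6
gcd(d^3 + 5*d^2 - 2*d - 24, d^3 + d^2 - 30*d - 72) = d^2 + 7*d + 12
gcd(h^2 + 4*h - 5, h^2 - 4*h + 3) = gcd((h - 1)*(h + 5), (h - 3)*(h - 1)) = h - 1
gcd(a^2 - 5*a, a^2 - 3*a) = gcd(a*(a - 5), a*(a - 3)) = a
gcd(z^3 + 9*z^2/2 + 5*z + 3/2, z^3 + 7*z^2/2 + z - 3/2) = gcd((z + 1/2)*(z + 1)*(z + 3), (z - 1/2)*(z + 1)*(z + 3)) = z^2 + 4*z + 3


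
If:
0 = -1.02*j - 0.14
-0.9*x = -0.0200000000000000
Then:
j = -0.14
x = 0.02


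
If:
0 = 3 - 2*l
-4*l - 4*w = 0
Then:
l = 3/2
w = -3/2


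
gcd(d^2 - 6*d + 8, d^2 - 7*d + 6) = 1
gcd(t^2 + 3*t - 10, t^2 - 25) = t + 5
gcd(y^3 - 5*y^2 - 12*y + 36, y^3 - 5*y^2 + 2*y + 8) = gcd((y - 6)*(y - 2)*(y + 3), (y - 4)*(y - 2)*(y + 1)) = y - 2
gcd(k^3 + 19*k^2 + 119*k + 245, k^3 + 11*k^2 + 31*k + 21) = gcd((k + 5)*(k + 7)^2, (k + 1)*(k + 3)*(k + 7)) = k + 7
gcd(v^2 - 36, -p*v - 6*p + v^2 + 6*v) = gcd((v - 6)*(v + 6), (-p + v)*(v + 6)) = v + 6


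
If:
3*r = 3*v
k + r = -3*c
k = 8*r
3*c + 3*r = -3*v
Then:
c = 0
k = 0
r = 0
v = 0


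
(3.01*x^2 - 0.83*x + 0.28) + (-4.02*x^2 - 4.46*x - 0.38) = -1.01*x^2 - 5.29*x - 0.1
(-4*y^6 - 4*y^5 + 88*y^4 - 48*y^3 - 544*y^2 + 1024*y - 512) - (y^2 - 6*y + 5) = -4*y^6 - 4*y^5 + 88*y^4 - 48*y^3 - 545*y^2 + 1030*y - 517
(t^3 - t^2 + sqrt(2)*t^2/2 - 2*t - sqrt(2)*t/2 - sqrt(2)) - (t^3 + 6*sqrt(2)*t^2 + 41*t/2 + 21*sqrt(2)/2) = -11*sqrt(2)*t^2/2 - t^2 - 45*t/2 - sqrt(2)*t/2 - 23*sqrt(2)/2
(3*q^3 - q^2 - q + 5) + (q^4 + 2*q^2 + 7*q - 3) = q^4 + 3*q^3 + q^2 + 6*q + 2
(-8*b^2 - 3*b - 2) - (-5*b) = -8*b^2 + 2*b - 2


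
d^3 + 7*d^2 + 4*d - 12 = (d - 1)*(d + 2)*(d + 6)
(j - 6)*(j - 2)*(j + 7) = j^3 - j^2 - 44*j + 84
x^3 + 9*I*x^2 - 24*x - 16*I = (x + I)*(x + 4*I)^2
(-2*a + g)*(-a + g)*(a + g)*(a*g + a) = 2*a^4*g + 2*a^4 - a^3*g^2 - a^3*g - 2*a^2*g^3 - 2*a^2*g^2 + a*g^4 + a*g^3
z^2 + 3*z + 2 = (z + 1)*(z + 2)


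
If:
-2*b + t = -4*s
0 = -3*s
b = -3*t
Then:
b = 0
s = 0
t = 0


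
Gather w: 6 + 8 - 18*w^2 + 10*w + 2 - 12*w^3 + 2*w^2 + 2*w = -12*w^3 - 16*w^2 + 12*w + 16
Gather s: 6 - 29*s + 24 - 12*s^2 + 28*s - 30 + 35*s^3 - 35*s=35*s^3 - 12*s^2 - 36*s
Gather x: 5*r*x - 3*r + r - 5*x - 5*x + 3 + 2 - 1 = -2*r + x*(5*r - 10) + 4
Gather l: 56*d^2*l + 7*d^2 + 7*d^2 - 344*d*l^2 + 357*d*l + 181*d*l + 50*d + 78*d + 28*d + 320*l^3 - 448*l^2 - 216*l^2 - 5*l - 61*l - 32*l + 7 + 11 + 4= 14*d^2 + 156*d + 320*l^3 + l^2*(-344*d - 664) + l*(56*d^2 + 538*d - 98) + 22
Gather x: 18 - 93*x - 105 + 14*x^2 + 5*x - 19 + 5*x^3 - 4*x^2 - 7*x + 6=5*x^3 + 10*x^2 - 95*x - 100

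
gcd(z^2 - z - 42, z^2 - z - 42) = z^2 - z - 42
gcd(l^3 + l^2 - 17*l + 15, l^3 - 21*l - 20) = 1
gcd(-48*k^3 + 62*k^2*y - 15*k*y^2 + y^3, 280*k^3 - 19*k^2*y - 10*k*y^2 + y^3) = -8*k + y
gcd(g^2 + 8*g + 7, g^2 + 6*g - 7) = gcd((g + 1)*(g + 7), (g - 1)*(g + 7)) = g + 7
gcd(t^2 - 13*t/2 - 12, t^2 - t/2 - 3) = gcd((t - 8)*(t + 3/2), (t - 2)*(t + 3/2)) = t + 3/2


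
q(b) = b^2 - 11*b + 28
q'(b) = 2*b - 11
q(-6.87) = 150.77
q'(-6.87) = -24.74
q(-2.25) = 57.81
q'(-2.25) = -15.50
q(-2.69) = 64.83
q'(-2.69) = -16.38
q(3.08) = 3.61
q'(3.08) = -4.84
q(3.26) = 2.77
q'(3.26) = -4.48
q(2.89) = 4.56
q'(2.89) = -5.22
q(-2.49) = 61.59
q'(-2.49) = -15.98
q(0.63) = 21.47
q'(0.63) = -9.74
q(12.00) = 40.00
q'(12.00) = 13.00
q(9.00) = 10.00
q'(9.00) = 7.00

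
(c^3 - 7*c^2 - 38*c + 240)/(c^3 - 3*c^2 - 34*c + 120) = (c - 8)/(c - 4)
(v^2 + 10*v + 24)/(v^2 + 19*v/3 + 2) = 3*(v + 4)/(3*v + 1)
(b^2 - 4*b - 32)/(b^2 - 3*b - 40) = (b + 4)/(b + 5)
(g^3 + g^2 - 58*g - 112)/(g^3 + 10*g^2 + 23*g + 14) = (g - 8)/(g + 1)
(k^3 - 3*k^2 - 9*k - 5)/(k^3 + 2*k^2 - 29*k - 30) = (k + 1)/(k + 6)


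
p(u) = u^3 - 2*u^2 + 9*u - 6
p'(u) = 3*u^2 - 4*u + 9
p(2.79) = 25.26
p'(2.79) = 21.19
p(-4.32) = -162.83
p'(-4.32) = 82.27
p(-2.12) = -43.60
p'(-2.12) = 30.96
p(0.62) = -0.95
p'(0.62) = 7.67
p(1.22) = 3.82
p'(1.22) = 8.59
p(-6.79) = -472.37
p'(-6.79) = 174.47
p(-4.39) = -168.66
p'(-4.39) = 84.38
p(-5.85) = -327.30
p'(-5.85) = 135.07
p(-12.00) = -2130.00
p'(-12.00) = 489.00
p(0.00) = -6.00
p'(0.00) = 9.00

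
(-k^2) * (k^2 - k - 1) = -k^4 + k^3 + k^2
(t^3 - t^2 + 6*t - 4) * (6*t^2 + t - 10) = 6*t^5 - 5*t^4 + 25*t^3 - 8*t^2 - 64*t + 40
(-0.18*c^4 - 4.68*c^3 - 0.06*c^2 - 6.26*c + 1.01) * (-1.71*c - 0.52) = 0.3078*c^5 + 8.0964*c^4 + 2.5362*c^3 + 10.7358*c^2 + 1.5281*c - 0.5252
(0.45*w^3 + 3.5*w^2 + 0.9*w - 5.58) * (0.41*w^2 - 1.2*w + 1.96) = 0.1845*w^5 + 0.895*w^4 - 2.949*w^3 + 3.4922*w^2 + 8.46*w - 10.9368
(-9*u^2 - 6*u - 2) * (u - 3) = -9*u^3 + 21*u^2 + 16*u + 6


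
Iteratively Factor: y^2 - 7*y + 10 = (y - 2)*(y - 5)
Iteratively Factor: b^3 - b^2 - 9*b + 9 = (b - 1)*(b^2 - 9) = (b - 1)*(b + 3)*(b - 3)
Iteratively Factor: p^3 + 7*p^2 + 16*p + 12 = (p + 2)*(p^2 + 5*p + 6) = (p + 2)*(p + 3)*(p + 2)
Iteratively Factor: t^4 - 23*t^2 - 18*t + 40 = (t + 4)*(t^3 - 4*t^2 - 7*t + 10) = (t - 5)*(t + 4)*(t^2 + t - 2) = (t - 5)*(t + 2)*(t + 4)*(t - 1)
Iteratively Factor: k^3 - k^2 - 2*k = (k + 1)*(k^2 - 2*k) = (k - 2)*(k + 1)*(k)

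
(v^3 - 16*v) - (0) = v^3 - 16*v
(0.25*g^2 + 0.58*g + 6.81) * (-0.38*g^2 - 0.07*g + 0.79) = -0.095*g^4 - 0.2379*g^3 - 2.4309*g^2 - 0.0185*g + 5.3799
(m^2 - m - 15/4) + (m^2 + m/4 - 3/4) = 2*m^2 - 3*m/4 - 9/2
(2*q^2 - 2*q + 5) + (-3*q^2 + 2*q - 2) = 3 - q^2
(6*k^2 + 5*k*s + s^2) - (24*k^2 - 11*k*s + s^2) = -18*k^2 + 16*k*s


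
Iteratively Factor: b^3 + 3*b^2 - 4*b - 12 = (b + 2)*(b^2 + b - 6) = (b - 2)*(b + 2)*(b + 3)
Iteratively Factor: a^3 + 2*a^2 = (a)*(a^2 + 2*a) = a^2*(a + 2)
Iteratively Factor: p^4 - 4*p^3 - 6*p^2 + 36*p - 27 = (p - 3)*(p^3 - p^2 - 9*p + 9) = (p - 3)*(p + 3)*(p^2 - 4*p + 3) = (p - 3)*(p - 1)*(p + 3)*(p - 3)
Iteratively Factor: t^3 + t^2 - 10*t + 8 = (t - 1)*(t^2 + 2*t - 8) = (t - 1)*(t + 4)*(t - 2)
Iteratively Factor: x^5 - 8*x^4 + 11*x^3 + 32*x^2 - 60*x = (x + 2)*(x^4 - 10*x^3 + 31*x^2 - 30*x) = (x - 3)*(x + 2)*(x^3 - 7*x^2 + 10*x) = (x - 3)*(x - 2)*(x + 2)*(x^2 - 5*x) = (x - 5)*(x - 3)*(x - 2)*(x + 2)*(x)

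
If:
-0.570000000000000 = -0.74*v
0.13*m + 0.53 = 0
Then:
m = -4.08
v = 0.77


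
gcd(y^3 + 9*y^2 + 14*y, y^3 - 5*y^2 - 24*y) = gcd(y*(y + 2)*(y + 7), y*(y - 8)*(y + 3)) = y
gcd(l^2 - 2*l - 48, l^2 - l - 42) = l + 6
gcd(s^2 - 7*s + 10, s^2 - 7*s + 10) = s^2 - 7*s + 10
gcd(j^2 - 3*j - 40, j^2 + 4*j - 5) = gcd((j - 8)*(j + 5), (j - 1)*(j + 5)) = j + 5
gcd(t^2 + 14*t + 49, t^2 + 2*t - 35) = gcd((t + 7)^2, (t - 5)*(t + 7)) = t + 7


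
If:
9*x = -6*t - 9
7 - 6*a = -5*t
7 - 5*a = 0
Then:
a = 7/5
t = 7/25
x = -89/75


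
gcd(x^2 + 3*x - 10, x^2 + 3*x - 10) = x^2 + 3*x - 10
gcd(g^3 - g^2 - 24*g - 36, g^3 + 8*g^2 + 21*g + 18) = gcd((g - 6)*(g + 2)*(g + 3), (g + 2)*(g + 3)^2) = g^2 + 5*g + 6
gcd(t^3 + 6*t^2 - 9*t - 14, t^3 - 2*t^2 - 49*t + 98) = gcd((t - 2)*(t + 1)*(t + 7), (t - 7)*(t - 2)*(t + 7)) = t^2 + 5*t - 14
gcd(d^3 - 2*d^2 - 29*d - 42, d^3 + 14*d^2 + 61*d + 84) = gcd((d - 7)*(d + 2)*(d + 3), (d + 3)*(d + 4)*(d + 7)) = d + 3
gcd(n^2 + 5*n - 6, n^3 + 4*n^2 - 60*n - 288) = n + 6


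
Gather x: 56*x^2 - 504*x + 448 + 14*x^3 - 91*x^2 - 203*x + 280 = 14*x^3 - 35*x^2 - 707*x + 728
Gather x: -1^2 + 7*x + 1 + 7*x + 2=14*x + 2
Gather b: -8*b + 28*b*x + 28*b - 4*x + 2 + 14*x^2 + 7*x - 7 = b*(28*x + 20) + 14*x^2 + 3*x - 5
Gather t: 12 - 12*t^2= 12 - 12*t^2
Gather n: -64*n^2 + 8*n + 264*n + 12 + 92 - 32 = -64*n^2 + 272*n + 72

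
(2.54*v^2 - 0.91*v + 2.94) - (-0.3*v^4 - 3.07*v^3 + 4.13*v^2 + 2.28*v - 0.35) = 0.3*v^4 + 3.07*v^3 - 1.59*v^2 - 3.19*v + 3.29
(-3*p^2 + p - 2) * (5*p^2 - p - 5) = -15*p^4 + 8*p^3 + 4*p^2 - 3*p + 10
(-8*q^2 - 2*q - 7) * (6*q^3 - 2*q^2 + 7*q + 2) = -48*q^5 + 4*q^4 - 94*q^3 - 16*q^2 - 53*q - 14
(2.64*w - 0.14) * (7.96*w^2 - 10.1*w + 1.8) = 21.0144*w^3 - 27.7784*w^2 + 6.166*w - 0.252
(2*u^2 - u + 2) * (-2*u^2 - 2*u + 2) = -4*u^4 - 2*u^3 + 2*u^2 - 6*u + 4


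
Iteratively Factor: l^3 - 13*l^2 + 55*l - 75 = (l - 5)*(l^2 - 8*l + 15) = (l - 5)*(l - 3)*(l - 5)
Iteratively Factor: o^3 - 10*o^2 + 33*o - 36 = (o - 3)*(o^2 - 7*o + 12) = (o - 3)^2*(o - 4)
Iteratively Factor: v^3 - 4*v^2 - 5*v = (v - 5)*(v^2 + v) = v*(v - 5)*(v + 1)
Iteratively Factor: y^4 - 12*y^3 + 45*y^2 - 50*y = (y)*(y^3 - 12*y^2 + 45*y - 50) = y*(y - 5)*(y^2 - 7*y + 10) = y*(y - 5)*(y - 2)*(y - 5)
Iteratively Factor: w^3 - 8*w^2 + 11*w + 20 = (w - 4)*(w^2 - 4*w - 5) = (w - 5)*(w - 4)*(w + 1)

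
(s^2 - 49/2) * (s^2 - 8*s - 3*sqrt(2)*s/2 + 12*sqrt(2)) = s^4 - 8*s^3 - 3*sqrt(2)*s^3/2 - 49*s^2/2 + 12*sqrt(2)*s^2 + 147*sqrt(2)*s/4 + 196*s - 294*sqrt(2)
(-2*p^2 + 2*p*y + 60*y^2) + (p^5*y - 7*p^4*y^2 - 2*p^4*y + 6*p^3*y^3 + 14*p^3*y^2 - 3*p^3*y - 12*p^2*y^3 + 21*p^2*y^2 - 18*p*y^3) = p^5*y - 7*p^4*y^2 - 2*p^4*y + 6*p^3*y^3 + 14*p^3*y^2 - 3*p^3*y - 12*p^2*y^3 + 21*p^2*y^2 - 2*p^2 - 18*p*y^3 + 2*p*y + 60*y^2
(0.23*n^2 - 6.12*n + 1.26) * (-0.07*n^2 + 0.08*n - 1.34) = -0.0161*n^4 + 0.4468*n^3 - 0.886*n^2 + 8.3016*n - 1.6884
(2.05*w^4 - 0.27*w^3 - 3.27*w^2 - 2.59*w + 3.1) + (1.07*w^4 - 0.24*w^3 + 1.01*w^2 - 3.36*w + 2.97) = 3.12*w^4 - 0.51*w^3 - 2.26*w^2 - 5.95*w + 6.07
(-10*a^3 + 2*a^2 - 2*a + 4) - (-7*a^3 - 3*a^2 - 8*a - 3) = -3*a^3 + 5*a^2 + 6*a + 7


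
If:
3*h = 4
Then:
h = 4/3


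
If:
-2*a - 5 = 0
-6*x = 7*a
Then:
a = -5/2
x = 35/12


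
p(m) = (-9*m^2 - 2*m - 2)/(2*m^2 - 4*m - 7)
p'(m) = (4 - 4*m)*(-9*m^2 - 2*m - 2)/(2*m^2 - 4*m - 7)^2 + (-18*m - 2)/(2*m^2 - 4*m - 7) = 2*(20*m^2 + 67*m + 3)/(4*m^4 - 16*m^3 - 12*m^2 + 56*m + 49)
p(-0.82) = 2.70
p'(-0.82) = -13.65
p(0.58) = 0.72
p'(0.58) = 1.30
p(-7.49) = -3.64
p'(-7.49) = 0.07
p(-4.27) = -3.38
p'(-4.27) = 0.08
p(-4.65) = -3.42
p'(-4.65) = 0.08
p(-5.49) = -3.49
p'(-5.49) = 0.08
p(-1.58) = -4.94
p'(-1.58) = -5.69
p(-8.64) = -3.71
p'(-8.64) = 0.06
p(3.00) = 89.00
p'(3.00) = 768.00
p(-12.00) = -3.87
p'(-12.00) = 0.04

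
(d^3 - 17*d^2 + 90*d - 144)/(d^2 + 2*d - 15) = (d^2 - 14*d + 48)/(d + 5)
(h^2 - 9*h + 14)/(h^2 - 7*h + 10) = (h - 7)/(h - 5)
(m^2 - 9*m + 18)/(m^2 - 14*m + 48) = (m - 3)/(m - 8)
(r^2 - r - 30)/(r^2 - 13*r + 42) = (r + 5)/(r - 7)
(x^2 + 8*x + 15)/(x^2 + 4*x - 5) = (x + 3)/(x - 1)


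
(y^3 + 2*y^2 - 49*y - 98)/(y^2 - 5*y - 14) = y + 7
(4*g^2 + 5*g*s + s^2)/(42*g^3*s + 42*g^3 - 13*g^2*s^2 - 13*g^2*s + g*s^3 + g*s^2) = (4*g^2 + 5*g*s + s^2)/(g*(42*g^2*s + 42*g^2 - 13*g*s^2 - 13*g*s + s^3 + s^2))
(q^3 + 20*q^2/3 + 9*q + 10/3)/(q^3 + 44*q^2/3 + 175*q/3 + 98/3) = (q^2 + 6*q + 5)/(q^2 + 14*q + 49)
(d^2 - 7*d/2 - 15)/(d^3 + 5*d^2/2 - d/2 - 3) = (2*d^2 - 7*d - 30)/(2*d^3 + 5*d^2 - d - 6)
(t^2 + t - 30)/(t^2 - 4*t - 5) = (t + 6)/(t + 1)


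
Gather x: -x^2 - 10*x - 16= -x^2 - 10*x - 16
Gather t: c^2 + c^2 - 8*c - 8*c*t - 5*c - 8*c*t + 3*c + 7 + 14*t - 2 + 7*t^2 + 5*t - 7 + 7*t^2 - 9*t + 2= 2*c^2 - 10*c + 14*t^2 + t*(10 - 16*c)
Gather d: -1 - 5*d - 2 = -5*d - 3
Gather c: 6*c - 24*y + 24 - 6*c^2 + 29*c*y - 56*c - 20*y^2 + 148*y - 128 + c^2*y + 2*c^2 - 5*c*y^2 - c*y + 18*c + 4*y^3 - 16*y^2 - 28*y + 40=c^2*(y - 4) + c*(-5*y^2 + 28*y - 32) + 4*y^3 - 36*y^2 + 96*y - 64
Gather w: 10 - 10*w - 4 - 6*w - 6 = -16*w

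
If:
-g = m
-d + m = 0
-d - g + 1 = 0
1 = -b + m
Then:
No Solution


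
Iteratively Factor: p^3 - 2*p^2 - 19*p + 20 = (p + 4)*(p^2 - 6*p + 5) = (p - 5)*(p + 4)*(p - 1)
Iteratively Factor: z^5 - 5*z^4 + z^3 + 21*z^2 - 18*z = (z + 2)*(z^4 - 7*z^3 + 15*z^2 - 9*z) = z*(z + 2)*(z^3 - 7*z^2 + 15*z - 9) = z*(z - 3)*(z + 2)*(z^2 - 4*z + 3) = z*(z - 3)*(z - 1)*(z + 2)*(z - 3)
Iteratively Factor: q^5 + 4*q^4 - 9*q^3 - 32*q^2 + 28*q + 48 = (q - 2)*(q^4 + 6*q^3 + 3*q^2 - 26*q - 24) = (q - 2)*(q + 3)*(q^3 + 3*q^2 - 6*q - 8) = (q - 2)*(q + 3)*(q + 4)*(q^2 - q - 2) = (q - 2)*(q + 1)*(q + 3)*(q + 4)*(q - 2)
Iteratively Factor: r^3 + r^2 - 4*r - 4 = (r - 2)*(r^2 + 3*r + 2) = (r - 2)*(r + 2)*(r + 1)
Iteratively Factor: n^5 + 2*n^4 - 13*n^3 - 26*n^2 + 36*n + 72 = (n - 3)*(n^4 + 5*n^3 + 2*n^2 - 20*n - 24) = (n - 3)*(n + 2)*(n^3 + 3*n^2 - 4*n - 12) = (n - 3)*(n - 2)*(n + 2)*(n^2 + 5*n + 6) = (n - 3)*(n - 2)*(n + 2)*(n + 3)*(n + 2)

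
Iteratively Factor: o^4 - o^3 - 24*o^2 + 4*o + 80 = (o - 2)*(o^3 + o^2 - 22*o - 40) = (o - 2)*(o + 2)*(o^2 - o - 20) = (o - 2)*(o + 2)*(o + 4)*(o - 5)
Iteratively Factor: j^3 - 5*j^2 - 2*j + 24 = (j - 3)*(j^2 - 2*j - 8) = (j - 3)*(j + 2)*(j - 4)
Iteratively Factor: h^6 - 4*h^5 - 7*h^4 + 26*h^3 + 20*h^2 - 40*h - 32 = (h - 4)*(h^5 - 7*h^3 - 2*h^2 + 12*h + 8) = (h - 4)*(h + 1)*(h^4 - h^3 - 6*h^2 + 4*h + 8) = (h - 4)*(h - 2)*(h + 1)*(h^3 + h^2 - 4*h - 4) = (h - 4)*(h - 2)*(h + 1)^2*(h^2 - 4) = (h - 4)*(h - 2)^2*(h + 1)^2*(h + 2)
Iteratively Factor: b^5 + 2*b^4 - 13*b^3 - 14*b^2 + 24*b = (b - 3)*(b^4 + 5*b^3 + 2*b^2 - 8*b) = (b - 3)*(b - 1)*(b^3 + 6*b^2 + 8*b) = (b - 3)*(b - 1)*(b + 4)*(b^2 + 2*b) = b*(b - 3)*(b - 1)*(b + 4)*(b + 2)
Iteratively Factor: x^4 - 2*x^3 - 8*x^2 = (x - 4)*(x^3 + 2*x^2) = x*(x - 4)*(x^2 + 2*x) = x^2*(x - 4)*(x + 2)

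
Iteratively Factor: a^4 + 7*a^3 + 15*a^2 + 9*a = (a + 3)*(a^3 + 4*a^2 + 3*a) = (a + 1)*(a + 3)*(a^2 + 3*a) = a*(a + 1)*(a + 3)*(a + 3)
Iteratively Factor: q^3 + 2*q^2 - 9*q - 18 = (q + 2)*(q^2 - 9) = (q - 3)*(q + 2)*(q + 3)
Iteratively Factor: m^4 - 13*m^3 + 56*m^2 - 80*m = (m)*(m^3 - 13*m^2 + 56*m - 80) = m*(m - 4)*(m^2 - 9*m + 20) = m*(m - 4)^2*(m - 5)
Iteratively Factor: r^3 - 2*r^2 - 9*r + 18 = (r - 2)*(r^2 - 9) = (r - 2)*(r + 3)*(r - 3)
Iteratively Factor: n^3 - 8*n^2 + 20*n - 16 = (n - 2)*(n^2 - 6*n + 8) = (n - 4)*(n - 2)*(n - 2)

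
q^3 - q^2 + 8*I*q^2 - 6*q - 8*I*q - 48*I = (q - 3)*(q + 2)*(q + 8*I)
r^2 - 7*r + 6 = (r - 6)*(r - 1)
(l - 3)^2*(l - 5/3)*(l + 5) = l^4 - 8*l^3/3 - 58*l^2/3 + 80*l - 75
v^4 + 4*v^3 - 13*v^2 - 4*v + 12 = (v - 2)*(v - 1)*(v + 1)*(v + 6)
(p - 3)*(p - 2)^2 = p^3 - 7*p^2 + 16*p - 12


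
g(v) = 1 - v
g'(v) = -1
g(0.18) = 0.82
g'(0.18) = -1.00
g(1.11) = -0.11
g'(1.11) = -1.00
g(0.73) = 0.27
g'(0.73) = -1.00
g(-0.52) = 1.52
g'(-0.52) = -1.00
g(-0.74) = 1.74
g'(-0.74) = -1.00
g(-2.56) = 3.56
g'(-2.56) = -1.00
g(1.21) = -0.21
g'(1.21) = -1.00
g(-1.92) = 2.92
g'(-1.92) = -1.00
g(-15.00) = 16.00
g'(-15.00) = -1.00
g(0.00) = 1.00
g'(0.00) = -1.00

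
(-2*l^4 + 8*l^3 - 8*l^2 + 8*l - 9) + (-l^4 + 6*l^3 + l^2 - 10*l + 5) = -3*l^4 + 14*l^3 - 7*l^2 - 2*l - 4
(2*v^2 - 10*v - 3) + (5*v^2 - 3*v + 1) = 7*v^2 - 13*v - 2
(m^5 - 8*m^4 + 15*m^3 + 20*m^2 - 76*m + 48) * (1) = m^5 - 8*m^4 + 15*m^3 + 20*m^2 - 76*m + 48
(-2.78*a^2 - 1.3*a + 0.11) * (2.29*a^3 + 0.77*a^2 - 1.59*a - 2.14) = -6.3662*a^5 - 5.1176*a^4 + 3.6711*a^3 + 8.1009*a^2 + 2.6071*a - 0.2354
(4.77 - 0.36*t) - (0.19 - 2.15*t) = 1.79*t + 4.58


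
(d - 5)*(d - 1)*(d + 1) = d^3 - 5*d^2 - d + 5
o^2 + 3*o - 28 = (o - 4)*(o + 7)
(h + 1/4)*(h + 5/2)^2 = h^3 + 21*h^2/4 + 15*h/2 + 25/16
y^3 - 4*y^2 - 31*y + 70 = (y - 7)*(y - 2)*(y + 5)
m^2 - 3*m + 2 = (m - 2)*(m - 1)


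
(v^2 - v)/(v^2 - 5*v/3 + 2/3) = 3*v/(3*v - 2)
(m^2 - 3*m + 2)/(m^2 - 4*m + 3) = (m - 2)/(m - 3)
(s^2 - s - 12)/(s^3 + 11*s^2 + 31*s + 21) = (s - 4)/(s^2 + 8*s + 7)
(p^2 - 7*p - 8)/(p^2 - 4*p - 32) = (p + 1)/(p + 4)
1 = 1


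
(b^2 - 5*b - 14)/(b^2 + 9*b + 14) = (b - 7)/(b + 7)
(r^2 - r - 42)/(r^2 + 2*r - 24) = (r - 7)/(r - 4)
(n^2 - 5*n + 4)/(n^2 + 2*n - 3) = (n - 4)/(n + 3)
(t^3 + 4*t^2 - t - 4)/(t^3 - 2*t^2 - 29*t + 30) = (t^2 + 5*t + 4)/(t^2 - t - 30)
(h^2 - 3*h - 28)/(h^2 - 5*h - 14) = (h + 4)/(h + 2)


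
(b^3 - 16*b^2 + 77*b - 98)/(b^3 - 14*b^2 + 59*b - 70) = (b - 7)/(b - 5)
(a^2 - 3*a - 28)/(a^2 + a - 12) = (a - 7)/(a - 3)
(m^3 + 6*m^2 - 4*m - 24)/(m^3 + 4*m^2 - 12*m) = (m + 2)/m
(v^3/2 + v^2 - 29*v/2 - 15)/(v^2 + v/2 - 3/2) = (v^3 + 2*v^2 - 29*v - 30)/(2*v^2 + v - 3)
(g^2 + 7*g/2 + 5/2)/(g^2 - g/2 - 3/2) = (2*g + 5)/(2*g - 3)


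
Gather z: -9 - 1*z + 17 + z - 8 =0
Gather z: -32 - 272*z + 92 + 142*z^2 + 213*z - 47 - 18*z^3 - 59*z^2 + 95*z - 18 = -18*z^3 + 83*z^2 + 36*z - 5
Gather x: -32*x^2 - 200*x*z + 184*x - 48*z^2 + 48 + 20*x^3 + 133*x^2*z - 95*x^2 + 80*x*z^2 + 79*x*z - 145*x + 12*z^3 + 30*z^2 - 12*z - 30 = 20*x^3 + x^2*(133*z - 127) + x*(80*z^2 - 121*z + 39) + 12*z^3 - 18*z^2 - 12*z + 18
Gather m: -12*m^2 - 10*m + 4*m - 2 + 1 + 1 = -12*m^2 - 6*m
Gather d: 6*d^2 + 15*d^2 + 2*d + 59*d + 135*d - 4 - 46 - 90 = 21*d^2 + 196*d - 140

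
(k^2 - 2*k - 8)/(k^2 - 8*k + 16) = (k + 2)/(k - 4)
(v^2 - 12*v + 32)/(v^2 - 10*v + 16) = (v - 4)/(v - 2)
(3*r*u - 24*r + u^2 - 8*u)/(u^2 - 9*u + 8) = (3*r + u)/(u - 1)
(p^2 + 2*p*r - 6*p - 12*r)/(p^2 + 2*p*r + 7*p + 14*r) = (p - 6)/(p + 7)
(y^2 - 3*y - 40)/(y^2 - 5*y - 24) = (y + 5)/(y + 3)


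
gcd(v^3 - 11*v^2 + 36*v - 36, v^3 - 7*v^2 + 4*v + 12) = v^2 - 8*v + 12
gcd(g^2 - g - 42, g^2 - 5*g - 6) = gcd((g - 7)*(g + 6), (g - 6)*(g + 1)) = 1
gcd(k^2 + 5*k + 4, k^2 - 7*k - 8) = k + 1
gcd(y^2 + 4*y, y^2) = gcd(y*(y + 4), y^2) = y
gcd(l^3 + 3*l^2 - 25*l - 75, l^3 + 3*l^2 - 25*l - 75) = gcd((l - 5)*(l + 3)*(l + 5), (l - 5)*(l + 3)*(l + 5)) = l^3 + 3*l^2 - 25*l - 75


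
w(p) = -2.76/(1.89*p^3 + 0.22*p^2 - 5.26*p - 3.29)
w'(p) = -2.76*(-5.67*p^2 - 0.44*p + 5.26)/(1.89*p^3 + 0.22*p^2 - 5.26*p - 3.29)^2 = (15.6492*p^2 + 1.2144*p - 14.5176)/(1.89*p^3 + 0.22*p^2 - 5.26*p - 3.29)^2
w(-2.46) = 0.16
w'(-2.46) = 0.26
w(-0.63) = 7.64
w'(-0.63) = -69.43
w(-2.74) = 0.11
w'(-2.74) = 0.15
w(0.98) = 0.43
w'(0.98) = 0.04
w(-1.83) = 0.61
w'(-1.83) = 1.75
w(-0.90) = -11.29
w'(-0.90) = -49.14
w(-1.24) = 84.03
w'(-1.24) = 7450.54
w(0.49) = 0.49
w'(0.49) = -0.33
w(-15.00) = 0.00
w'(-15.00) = 0.00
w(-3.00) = 0.08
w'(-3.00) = 0.09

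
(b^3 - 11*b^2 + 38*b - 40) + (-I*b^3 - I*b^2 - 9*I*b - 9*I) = b^3 - I*b^3 - 11*b^2 - I*b^2 + 38*b - 9*I*b - 40 - 9*I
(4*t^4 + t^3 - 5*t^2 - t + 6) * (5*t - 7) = 20*t^5 - 23*t^4 - 32*t^3 + 30*t^2 + 37*t - 42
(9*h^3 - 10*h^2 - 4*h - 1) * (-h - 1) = -9*h^4 + h^3 + 14*h^2 + 5*h + 1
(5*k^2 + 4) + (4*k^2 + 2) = 9*k^2 + 6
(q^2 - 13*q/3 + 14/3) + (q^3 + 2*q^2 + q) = q^3 + 3*q^2 - 10*q/3 + 14/3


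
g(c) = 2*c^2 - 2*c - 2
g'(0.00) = -2.00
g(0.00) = -2.00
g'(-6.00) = -26.00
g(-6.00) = 82.00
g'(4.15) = 14.60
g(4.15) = 24.14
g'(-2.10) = -10.40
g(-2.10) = 11.02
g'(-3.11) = -14.44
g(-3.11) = 23.56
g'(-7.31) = -31.24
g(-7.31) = 119.49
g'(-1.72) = -8.88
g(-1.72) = 7.36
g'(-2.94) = -13.76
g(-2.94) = 21.17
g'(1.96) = 5.84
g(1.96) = 1.76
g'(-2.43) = -11.72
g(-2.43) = 14.67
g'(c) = 4*c - 2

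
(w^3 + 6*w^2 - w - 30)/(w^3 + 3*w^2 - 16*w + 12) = (w^2 + 8*w + 15)/(w^2 + 5*w - 6)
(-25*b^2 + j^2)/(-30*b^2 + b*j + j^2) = (5*b + j)/(6*b + j)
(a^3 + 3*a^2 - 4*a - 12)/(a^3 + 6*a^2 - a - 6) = (a^3 + 3*a^2 - 4*a - 12)/(a^3 + 6*a^2 - a - 6)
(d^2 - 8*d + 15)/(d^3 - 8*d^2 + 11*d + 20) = (d - 3)/(d^2 - 3*d - 4)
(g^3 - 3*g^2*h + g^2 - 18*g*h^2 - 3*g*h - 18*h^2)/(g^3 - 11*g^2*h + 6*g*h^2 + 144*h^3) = (g + 1)/(g - 8*h)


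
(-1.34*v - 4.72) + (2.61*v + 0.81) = 1.27*v - 3.91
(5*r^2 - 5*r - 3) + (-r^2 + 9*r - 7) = 4*r^2 + 4*r - 10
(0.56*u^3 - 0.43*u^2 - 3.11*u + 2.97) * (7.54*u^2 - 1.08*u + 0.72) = 4.2224*u^5 - 3.847*u^4 - 22.5818*u^3 + 25.443*u^2 - 5.4468*u + 2.1384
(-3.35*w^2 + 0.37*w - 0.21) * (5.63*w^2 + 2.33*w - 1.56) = -18.8605*w^4 - 5.7224*w^3 + 4.9058*w^2 - 1.0665*w + 0.3276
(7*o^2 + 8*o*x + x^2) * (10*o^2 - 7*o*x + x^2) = 70*o^4 + 31*o^3*x - 39*o^2*x^2 + o*x^3 + x^4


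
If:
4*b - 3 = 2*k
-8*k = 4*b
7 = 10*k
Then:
No Solution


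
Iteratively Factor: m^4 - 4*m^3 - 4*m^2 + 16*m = (m)*(m^3 - 4*m^2 - 4*m + 16) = m*(m + 2)*(m^2 - 6*m + 8) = m*(m - 4)*(m + 2)*(m - 2)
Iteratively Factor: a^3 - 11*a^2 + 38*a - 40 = (a - 4)*(a^2 - 7*a + 10) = (a - 4)*(a - 2)*(a - 5)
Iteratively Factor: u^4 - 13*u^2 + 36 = (u + 2)*(u^3 - 2*u^2 - 9*u + 18) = (u - 2)*(u + 2)*(u^2 - 9) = (u - 2)*(u + 2)*(u + 3)*(u - 3)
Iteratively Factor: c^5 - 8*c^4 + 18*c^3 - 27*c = (c - 3)*(c^4 - 5*c^3 + 3*c^2 + 9*c) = (c - 3)*(c + 1)*(c^3 - 6*c^2 + 9*c) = (c - 3)^2*(c + 1)*(c^2 - 3*c) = c*(c - 3)^2*(c + 1)*(c - 3)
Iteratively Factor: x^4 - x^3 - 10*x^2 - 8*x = (x - 4)*(x^3 + 3*x^2 + 2*x) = (x - 4)*(x + 2)*(x^2 + x) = (x - 4)*(x + 1)*(x + 2)*(x)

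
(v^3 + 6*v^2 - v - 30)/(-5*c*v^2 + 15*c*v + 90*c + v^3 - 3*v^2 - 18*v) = (v^2 + 3*v - 10)/(-5*c*v + 30*c + v^2 - 6*v)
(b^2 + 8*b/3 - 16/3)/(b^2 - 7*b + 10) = (3*b^2 + 8*b - 16)/(3*(b^2 - 7*b + 10))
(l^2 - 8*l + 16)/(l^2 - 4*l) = (l - 4)/l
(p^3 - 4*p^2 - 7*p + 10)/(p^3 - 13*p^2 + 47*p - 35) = (p + 2)/(p - 7)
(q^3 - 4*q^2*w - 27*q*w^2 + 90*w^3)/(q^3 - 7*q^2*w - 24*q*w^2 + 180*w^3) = (q - 3*w)/(q - 6*w)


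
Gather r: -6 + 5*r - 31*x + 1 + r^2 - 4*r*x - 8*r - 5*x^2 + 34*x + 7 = r^2 + r*(-4*x - 3) - 5*x^2 + 3*x + 2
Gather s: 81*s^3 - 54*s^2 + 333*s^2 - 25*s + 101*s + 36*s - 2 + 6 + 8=81*s^3 + 279*s^2 + 112*s + 12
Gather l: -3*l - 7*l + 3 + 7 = 10 - 10*l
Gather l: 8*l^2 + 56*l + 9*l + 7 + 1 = 8*l^2 + 65*l + 8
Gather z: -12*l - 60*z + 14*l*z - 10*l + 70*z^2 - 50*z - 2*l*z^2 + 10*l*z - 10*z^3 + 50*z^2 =-22*l - 10*z^3 + z^2*(120 - 2*l) + z*(24*l - 110)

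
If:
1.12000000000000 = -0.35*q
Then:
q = -3.20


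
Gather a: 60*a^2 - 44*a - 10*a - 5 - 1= 60*a^2 - 54*a - 6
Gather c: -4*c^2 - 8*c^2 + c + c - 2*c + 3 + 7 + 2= 12 - 12*c^2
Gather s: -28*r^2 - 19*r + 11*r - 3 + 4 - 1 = -28*r^2 - 8*r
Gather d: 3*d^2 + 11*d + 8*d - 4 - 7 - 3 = 3*d^2 + 19*d - 14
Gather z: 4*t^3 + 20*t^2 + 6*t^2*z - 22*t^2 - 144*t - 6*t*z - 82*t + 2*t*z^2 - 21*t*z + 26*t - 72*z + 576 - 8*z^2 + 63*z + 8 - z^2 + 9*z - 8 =4*t^3 - 2*t^2 - 200*t + z^2*(2*t - 9) + z*(6*t^2 - 27*t) + 576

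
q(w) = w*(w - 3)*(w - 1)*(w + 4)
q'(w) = w*(w - 3)*(w - 1) + w*(w - 3)*(w + 4) + w*(w - 1)*(w + 4) + (w - 3)*(w - 1)*(w + 4) = 4*w^3 - 26*w + 12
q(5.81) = 770.36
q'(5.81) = 645.43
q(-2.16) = -64.80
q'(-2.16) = 27.85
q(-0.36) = -5.99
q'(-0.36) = 21.17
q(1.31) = -3.64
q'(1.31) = -13.07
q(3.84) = 71.82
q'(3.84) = 138.65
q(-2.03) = -60.95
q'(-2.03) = 31.32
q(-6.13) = 849.96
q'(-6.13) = -750.01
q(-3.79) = -25.89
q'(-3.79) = -107.22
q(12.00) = 19008.00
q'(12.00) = 6612.00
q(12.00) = 19008.00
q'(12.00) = 6612.00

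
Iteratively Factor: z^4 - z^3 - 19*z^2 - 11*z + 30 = (z - 5)*(z^3 + 4*z^2 + z - 6) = (z - 5)*(z + 2)*(z^2 + 2*z - 3) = (z - 5)*(z - 1)*(z + 2)*(z + 3)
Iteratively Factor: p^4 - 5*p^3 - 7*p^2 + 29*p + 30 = (p + 1)*(p^3 - 6*p^2 - p + 30) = (p + 1)*(p + 2)*(p^2 - 8*p + 15) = (p - 3)*(p + 1)*(p + 2)*(p - 5)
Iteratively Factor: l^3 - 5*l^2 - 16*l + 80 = (l - 5)*(l^2 - 16) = (l - 5)*(l - 4)*(l + 4)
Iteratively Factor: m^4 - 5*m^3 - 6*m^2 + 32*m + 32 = (m - 4)*(m^3 - m^2 - 10*m - 8) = (m - 4)*(m + 1)*(m^2 - 2*m - 8) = (m - 4)*(m + 1)*(m + 2)*(m - 4)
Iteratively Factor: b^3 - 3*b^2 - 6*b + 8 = (b - 1)*(b^2 - 2*b - 8) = (b - 1)*(b + 2)*(b - 4)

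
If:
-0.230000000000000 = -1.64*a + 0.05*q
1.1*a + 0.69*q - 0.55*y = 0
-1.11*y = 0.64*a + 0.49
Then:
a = 0.12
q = -0.60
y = -0.51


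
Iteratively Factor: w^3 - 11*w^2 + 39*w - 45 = (w - 3)*(w^2 - 8*w + 15) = (w - 3)^2*(w - 5)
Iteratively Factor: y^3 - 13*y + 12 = (y - 1)*(y^2 + y - 12) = (y - 1)*(y + 4)*(y - 3)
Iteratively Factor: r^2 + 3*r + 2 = (r + 2)*(r + 1)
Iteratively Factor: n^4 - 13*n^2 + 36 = (n - 3)*(n^3 + 3*n^2 - 4*n - 12) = (n - 3)*(n + 2)*(n^2 + n - 6) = (n - 3)*(n + 2)*(n + 3)*(n - 2)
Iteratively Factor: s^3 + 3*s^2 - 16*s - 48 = (s - 4)*(s^2 + 7*s + 12) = (s - 4)*(s + 3)*(s + 4)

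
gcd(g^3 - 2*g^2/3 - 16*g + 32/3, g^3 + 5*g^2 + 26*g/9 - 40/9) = g^2 + 10*g/3 - 8/3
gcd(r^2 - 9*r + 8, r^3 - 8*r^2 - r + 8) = r^2 - 9*r + 8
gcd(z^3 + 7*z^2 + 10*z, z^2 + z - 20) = z + 5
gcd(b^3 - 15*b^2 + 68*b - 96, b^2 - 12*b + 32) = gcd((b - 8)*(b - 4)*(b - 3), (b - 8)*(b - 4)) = b^2 - 12*b + 32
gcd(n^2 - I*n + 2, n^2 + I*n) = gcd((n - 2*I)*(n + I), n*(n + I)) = n + I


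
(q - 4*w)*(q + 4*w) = q^2 - 16*w^2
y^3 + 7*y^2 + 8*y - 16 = (y - 1)*(y + 4)^2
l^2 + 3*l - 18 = (l - 3)*(l + 6)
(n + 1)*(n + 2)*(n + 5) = n^3 + 8*n^2 + 17*n + 10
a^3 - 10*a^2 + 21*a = a*(a - 7)*(a - 3)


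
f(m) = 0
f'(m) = 0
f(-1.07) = 0.00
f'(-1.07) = 0.00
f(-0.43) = 0.00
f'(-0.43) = 0.00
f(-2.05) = 0.00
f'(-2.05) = 0.00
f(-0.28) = 0.00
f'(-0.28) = 0.00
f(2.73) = 0.00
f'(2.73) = 0.00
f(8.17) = 0.00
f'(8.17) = 0.00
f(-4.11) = 0.00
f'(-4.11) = 0.00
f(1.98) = 0.00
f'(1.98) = 0.00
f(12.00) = 0.00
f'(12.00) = 0.00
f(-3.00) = 0.00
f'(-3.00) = 0.00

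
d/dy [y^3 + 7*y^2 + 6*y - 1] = 3*y^2 + 14*y + 6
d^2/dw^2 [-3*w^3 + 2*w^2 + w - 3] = 4 - 18*w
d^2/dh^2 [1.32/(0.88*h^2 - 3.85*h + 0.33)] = (-2.044416*h^2 + 8.94432*h + 1.32*(1.76*h - 3.85)*(3.52*h - 7.7) - 0.766656)/(0.88*h^2 - 3.85*h + 0.33)^3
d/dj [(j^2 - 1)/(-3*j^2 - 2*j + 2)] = 2*(-j^2 - j - 1)/(9*j^4 + 12*j^3 - 8*j^2 - 8*j + 4)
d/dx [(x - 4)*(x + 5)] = 2*x + 1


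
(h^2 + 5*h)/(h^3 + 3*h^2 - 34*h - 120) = h/(h^2 - 2*h - 24)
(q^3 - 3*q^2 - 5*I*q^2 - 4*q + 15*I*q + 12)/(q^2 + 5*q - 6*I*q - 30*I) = (q^3 - q^2*(3 + 5*I) + q*(-4 + 15*I) + 12)/(q^2 + q*(5 - 6*I) - 30*I)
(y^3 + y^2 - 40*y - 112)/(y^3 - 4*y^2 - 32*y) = (y^2 - 3*y - 28)/(y*(y - 8))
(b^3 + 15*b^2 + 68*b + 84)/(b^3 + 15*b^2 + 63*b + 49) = (b^2 + 8*b + 12)/(b^2 + 8*b + 7)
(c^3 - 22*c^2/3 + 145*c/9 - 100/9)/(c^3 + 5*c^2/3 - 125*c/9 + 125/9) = (c - 4)/(c + 5)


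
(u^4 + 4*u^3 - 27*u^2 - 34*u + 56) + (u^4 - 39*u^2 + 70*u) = 2*u^4 + 4*u^3 - 66*u^2 + 36*u + 56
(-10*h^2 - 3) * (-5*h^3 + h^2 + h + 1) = 50*h^5 - 10*h^4 + 5*h^3 - 13*h^2 - 3*h - 3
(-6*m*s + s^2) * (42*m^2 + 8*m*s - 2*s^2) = -252*m^3*s - 6*m^2*s^2 + 20*m*s^3 - 2*s^4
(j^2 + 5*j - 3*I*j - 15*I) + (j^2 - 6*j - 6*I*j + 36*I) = 2*j^2 - j - 9*I*j + 21*I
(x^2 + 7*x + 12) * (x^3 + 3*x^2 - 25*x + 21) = x^5 + 10*x^4 + 8*x^3 - 118*x^2 - 153*x + 252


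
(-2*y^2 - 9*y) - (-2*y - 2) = -2*y^2 - 7*y + 2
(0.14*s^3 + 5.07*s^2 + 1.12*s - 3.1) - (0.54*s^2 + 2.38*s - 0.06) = 0.14*s^3 + 4.53*s^2 - 1.26*s - 3.04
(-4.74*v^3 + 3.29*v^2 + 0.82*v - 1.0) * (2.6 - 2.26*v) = 10.7124*v^4 - 19.7594*v^3 + 6.7008*v^2 + 4.392*v - 2.6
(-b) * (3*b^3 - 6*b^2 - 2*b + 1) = -3*b^4 + 6*b^3 + 2*b^2 - b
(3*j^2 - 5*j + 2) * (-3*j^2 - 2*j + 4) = -9*j^4 + 9*j^3 + 16*j^2 - 24*j + 8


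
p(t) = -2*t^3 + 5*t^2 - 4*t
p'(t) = -6*t^2 + 10*t - 4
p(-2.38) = 64.80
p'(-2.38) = -61.79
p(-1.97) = 42.58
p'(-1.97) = -46.99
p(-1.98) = 43.05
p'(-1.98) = -47.32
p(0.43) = -0.95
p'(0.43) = -0.81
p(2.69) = -13.51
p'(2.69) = -20.52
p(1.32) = -1.17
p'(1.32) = -1.25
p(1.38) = -1.25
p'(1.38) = -1.63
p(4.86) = -130.92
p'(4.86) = -97.12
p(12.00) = -2784.00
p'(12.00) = -748.00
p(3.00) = -21.00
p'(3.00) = -28.00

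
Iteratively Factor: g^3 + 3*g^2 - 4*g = (g - 1)*(g^2 + 4*g) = g*(g - 1)*(g + 4)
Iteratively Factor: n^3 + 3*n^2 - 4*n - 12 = (n - 2)*(n^2 + 5*n + 6) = (n - 2)*(n + 2)*(n + 3)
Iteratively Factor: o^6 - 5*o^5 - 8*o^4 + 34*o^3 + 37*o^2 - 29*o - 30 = (o + 2)*(o^5 - 7*o^4 + 6*o^3 + 22*o^2 - 7*o - 15) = (o + 1)*(o + 2)*(o^4 - 8*o^3 + 14*o^2 + 8*o - 15) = (o + 1)^2*(o + 2)*(o^3 - 9*o^2 + 23*o - 15) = (o - 5)*(o + 1)^2*(o + 2)*(o^2 - 4*o + 3) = (o - 5)*(o - 3)*(o + 1)^2*(o + 2)*(o - 1)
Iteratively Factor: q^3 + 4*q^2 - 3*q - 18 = (q - 2)*(q^2 + 6*q + 9) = (q - 2)*(q + 3)*(q + 3)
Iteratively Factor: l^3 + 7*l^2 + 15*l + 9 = (l + 3)*(l^2 + 4*l + 3) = (l + 3)^2*(l + 1)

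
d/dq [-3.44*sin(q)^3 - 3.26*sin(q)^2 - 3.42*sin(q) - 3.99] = (-6.52*sin(q) + 5.16*cos(2*q) - 8.58)*cos(q)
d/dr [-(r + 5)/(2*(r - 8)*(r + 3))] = (r^2 + 10*r - 1)/(2*(r^4 - 10*r^3 - 23*r^2 + 240*r + 576))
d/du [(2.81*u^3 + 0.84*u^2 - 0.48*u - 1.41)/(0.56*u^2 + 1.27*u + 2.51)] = (1.5736*u^4 + 7.1374*u^3 + 22.4949*u^2 + 5.796*u + 0.5859)/(0.3136*u^4 + 1.4224*u^3 + 4.4241*u^2 + 6.3754*u + 6.3001)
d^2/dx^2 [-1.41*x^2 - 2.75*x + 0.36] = -2.82000000000000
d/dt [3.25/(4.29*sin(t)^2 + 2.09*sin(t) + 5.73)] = -(27.885*sin(t) + 6.7925)*cos(t)/(4.29*sin(t)^2 + 2.09*sin(t) + 5.73)^2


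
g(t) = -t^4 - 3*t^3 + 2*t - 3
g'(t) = -4*t^3 - 9*t^2 + 2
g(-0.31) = -3.54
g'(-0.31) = 1.25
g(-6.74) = -1161.60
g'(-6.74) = 817.88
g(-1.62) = -0.37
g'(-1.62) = -4.61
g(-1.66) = -0.19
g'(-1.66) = -4.50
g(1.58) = -17.90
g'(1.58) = -36.24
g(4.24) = -546.39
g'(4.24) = -464.70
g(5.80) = -1708.39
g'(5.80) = -1081.21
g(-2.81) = -4.40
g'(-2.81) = 19.69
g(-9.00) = -4395.00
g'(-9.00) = 2189.00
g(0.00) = -3.00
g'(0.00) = 2.00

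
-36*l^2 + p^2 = (-6*l + p)*(6*l + p)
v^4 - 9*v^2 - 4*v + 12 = (v - 3)*(v - 1)*(v + 2)^2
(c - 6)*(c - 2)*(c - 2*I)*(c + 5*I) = c^4 - 8*c^3 + 3*I*c^3 + 22*c^2 - 24*I*c^2 - 80*c + 36*I*c + 120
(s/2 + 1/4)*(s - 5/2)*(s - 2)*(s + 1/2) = s^4/2 - 7*s^3/4 + 3*s^2/8 + 31*s/16 + 5/8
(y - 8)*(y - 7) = y^2 - 15*y + 56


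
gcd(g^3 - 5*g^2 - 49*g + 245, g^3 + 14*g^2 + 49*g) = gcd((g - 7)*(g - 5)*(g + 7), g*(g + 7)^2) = g + 7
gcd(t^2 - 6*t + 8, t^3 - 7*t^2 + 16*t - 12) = t - 2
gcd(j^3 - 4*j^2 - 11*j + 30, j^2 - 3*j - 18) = j + 3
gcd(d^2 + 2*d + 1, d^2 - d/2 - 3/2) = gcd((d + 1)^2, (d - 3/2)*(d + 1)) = d + 1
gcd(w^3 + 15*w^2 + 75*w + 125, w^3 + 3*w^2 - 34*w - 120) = w + 5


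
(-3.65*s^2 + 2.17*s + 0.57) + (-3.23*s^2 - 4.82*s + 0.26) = -6.88*s^2 - 2.65*s + 0.83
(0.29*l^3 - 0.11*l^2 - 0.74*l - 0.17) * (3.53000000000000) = 1.0237*l^3 - 0.3883*l^2 - 2.6122*l - 0.6001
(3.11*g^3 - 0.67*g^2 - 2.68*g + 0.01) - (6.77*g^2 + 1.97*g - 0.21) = 3.11*g^3 - 7.44*g^2 - 4.65*g + 0.22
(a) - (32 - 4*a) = 5*a - 32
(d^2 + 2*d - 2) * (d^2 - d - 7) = d^4 + d^3 - 11*d^2 - 12*d + 14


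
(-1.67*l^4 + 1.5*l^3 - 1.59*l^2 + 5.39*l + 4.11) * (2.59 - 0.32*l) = 0.5344*l^5 - 4.8053*l^4 + 4.3938*l^3 - 5.8429*l^2 + 12.6449*l + 10.6449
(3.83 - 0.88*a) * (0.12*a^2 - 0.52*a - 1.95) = -0.1056*a^3 + 0.9172*a^2 - 0.2756*a - 7.4685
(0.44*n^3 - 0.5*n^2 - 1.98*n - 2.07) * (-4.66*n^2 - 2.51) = -2.0504*n^5 + 2.33*n^4 + 8.1224*n^3 + 10.9012*n^2 + 4.9698*n + 5.1957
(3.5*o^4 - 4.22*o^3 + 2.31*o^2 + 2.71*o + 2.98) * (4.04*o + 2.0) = 14.14*o^5 - 10.0488*o^4 + 0.8924*o^3 + 15.5684*o^2 + 17.4592*o + 5.96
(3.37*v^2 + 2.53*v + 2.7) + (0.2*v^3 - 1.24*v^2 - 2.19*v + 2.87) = 0.2*v^3 + 2.13*v^2 + 0.34*v + 5.57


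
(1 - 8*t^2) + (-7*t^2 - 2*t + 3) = -15*t^2 - 2*t + 4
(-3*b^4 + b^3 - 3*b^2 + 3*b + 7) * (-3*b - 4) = 9*b^5 + 9*b^4 + 5*b^3 + 3*b^2 - 33*b - 28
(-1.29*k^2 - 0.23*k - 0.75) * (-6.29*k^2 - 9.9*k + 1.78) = 8.1141*k^4 + 14.2177*k^3 + 4.6983*k^2 + 7.0156*k - 1.335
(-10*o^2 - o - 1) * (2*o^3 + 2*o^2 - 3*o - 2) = -20*o^5 - 22*o^4 + 26*o^3 + 21*o^2 + 5*o + 2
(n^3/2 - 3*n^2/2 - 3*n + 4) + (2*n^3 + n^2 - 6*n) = 5*n^3/2 - n^2/2 - 9*n + 4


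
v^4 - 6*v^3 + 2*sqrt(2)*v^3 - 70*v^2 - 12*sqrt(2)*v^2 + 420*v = v*(v - 6)*(v - 5*sqrt(2))*(v + 7*sqrt(2))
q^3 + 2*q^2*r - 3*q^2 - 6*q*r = q*(q - 3)*(q + 2*r)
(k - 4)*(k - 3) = k^2 - 7*k + 12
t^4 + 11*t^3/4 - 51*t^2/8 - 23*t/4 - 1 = (t - 2)*(t + 1/4)*(t + 1/2)*(t + 4)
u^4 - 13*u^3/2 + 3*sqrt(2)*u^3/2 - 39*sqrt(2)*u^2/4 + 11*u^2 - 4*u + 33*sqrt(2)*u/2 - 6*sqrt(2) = (u - 4)*(u - 2)*(u - 1/2)*(u + 3*sqrt(2)/2)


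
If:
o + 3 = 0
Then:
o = -3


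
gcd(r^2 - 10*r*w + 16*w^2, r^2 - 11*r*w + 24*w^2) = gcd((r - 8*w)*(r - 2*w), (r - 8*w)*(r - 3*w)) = r - 8*w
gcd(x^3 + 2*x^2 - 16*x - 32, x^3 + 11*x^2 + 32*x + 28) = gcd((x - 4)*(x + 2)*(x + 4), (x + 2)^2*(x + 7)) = x + 2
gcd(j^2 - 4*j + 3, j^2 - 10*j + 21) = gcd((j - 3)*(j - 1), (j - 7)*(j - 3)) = j - 3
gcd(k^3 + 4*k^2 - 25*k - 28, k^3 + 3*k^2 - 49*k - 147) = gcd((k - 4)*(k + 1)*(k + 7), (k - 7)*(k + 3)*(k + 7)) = k + 7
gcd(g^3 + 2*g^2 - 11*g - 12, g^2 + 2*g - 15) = g - 3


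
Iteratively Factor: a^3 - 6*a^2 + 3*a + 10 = (a - 5)*(a^2 - a - 2) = (a - 5)*(a + 1)*(a - 2)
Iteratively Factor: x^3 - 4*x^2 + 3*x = (x)*(x^2 - 4*x + 3) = x*(x - 1)*(x - 3)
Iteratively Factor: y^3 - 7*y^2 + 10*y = (y)*(y^2 - 7*y + 10) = y*(y - 5)*(y - 2)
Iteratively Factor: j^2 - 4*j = (j - 4)*(j)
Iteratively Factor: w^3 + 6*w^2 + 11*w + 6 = (w + 3)*(w^2 + 3*w + 2) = (w + 1)*(w + 3)*(w + 2)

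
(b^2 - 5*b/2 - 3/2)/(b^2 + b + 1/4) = 2*(b - 3)/(2*b + 1)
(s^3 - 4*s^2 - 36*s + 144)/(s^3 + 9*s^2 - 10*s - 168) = (s - 6)/(s + 7)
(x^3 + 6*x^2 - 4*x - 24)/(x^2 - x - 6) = (x^2 + 4*x - 12)/(x - 3)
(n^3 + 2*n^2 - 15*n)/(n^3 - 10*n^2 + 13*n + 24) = n*(n + 5)/(n^2 - 7*n - 8)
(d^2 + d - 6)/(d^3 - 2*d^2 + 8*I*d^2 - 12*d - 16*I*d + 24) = (d + 3)/(d^2 + 8*I*d - 12)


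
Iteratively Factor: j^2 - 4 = (j + 2)*(j - 2)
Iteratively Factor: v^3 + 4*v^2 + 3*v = (v)*(v^2 + 4*v + 3) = v*(v + 3)*(v + 1)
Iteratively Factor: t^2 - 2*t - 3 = (t - 3)*(t + 1)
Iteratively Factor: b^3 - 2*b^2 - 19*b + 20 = (b + 4)*(b^2 - 6*b + 5) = (b - 5)*(b + 4)*(b - 1)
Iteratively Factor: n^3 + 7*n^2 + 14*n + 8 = (n + 1)*(n^2 + 6*n + 8) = (n + 1)*(n + 2)*(n + 4)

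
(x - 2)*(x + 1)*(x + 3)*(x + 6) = x^4 + 8*x^3 + 7*x^2 - 36*x - 36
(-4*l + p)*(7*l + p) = -28*l^2 + 3*l*p + p^2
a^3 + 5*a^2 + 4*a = a*(a + 1)*(a + 4)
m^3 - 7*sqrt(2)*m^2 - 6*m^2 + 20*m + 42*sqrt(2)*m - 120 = (m - 6)*(m - 5*sqrt(2))*(m - 2*sqrt(2))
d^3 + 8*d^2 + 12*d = d*(d + 2)*(d + 6)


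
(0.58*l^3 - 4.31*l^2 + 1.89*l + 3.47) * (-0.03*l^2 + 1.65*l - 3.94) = -0.0174*l^5 + 1.0863*l^4 - 9.4534*l^3 + 19.9958*l^2 - 1.7211*l - 13.6718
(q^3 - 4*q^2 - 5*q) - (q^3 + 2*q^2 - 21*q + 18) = -6*q^2 + 16*q - 18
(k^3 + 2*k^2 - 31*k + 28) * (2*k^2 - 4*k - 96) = 2*k^5 - 166*k^3 - 12*k^2 + 2864*k - 2688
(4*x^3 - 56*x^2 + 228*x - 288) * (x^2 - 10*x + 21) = 4*x^5 - 96*x^4 + 872*x^3 - 3744*x^2 + 7668*x - 6048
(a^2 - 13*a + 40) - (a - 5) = a^2 - 14*a + 45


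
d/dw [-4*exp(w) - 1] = -4*exp(w)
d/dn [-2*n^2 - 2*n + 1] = -4*n - 2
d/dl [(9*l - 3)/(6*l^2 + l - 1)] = -6/(4*l^2 + 4*l + 1)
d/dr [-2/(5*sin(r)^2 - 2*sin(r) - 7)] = 4*(5*sin(r) - 1)*cos(r)/(-5*sin(r)^2 + 2*sin(r) + 7)^2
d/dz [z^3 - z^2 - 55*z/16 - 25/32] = 3*z^2 - 2*z - 55/16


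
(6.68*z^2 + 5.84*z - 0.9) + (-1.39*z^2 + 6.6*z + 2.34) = 5.29*z^2 + 12.44*z + 1.44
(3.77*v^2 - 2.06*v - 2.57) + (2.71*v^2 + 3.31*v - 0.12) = 6.48*v^2 + 1.25*v - 2.69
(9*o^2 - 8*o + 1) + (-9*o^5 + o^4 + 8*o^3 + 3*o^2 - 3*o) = -9*o^5 + o^4 + 8*o^3 + 12*o^2 - 11*o + 1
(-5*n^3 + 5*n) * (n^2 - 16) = -5*n^5 + 85*n^3 - 80*n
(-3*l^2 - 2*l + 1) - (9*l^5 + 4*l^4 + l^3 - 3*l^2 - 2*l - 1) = -9*l^5 - 4*l^4 - l^3 + 2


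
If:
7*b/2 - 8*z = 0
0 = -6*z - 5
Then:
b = -40/21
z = -5/6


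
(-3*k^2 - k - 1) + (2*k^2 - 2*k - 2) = -k^2 - 3*k - 3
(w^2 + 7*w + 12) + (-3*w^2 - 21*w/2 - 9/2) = -2*w^2 - 7*w/2 + 15/2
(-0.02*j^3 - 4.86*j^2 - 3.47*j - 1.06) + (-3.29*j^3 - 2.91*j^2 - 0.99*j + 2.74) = -3.31*j^3 - 7.77*j^2 - 4.46*j + 1.68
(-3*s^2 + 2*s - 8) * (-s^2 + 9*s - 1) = 3*s^4 - 29*s^3 + 29*s^2 - 74*s + 8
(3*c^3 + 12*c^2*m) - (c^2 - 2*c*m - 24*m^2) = 3*c^3 + 12*c^2*m - c^2 + 2*c*m + 24*m^2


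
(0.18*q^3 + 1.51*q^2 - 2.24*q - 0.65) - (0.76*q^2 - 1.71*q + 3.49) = 0.18*q^3 + 0.75*q^2 - 0.53*q - 4.14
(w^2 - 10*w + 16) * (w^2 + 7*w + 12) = w^4 - 3*w^3 - 42*w^2 - 8*w + 192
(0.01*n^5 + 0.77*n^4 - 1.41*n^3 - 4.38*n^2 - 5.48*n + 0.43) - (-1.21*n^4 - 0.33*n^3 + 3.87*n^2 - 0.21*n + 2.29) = 0.01*n^5 + 1.98*n^4 - 1.08*n^3 - 8.25*n^2 - 5.27*n - 1.86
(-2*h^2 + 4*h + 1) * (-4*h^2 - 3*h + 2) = 8*h^4 - 10*h^3 - 20*h^2 + 5*h + 2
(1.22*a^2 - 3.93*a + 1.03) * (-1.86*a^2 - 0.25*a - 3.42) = -2.2692*a^4 + 7.0048*a^3 - 5.1057*a^2 + 13.1831*a - 3.5226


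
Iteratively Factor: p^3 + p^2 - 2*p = (p + 2)*(p^2 - p) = p*(p + 2)*(p - 1)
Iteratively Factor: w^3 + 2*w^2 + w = (w + 1)*(w^2 + w) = (w + 1)^2*(w)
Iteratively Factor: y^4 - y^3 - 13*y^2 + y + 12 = (y - 4)*(y^3 + 3*y^2 - y - 3) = (y - 4)*(y + 1)*(y^2 + 2*y - 3) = (y - 4)*(y - 1)*(y + 1)*(y + 3)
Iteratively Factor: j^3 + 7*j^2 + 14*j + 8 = (j + 2)*(j^2 + 5*j + 4) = (j + 2)*(j + 4)*(j + 1)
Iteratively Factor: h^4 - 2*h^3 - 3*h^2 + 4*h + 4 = (h + 1)*(h^3 - 3*h^2 + 4) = (h - 2)*(h + 1)*(h^2 - h - 2) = (h - 2)*(h + 1)^2*(h - 2)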